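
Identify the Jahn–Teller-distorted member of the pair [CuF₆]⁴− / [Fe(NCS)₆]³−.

[CuF₆]⁴−

[CuF₆]⁴−: Ligand charges: each fluoride is −1. With an overall charge of −4 the copper centre must be in the +2 oxidation state. Cu sits in group 11, so the d-electron count is 11 − 2 = 9. The t₂g⁶e_g³ configuration has an unevenly filled e_g set; the Jahn–Teller theorem predicts a tetragonal distortion (typically axial elongation) to lift the degeneracy.
[Fe(NCS)₆]³−: Ligand charges: each isothiocyanate is −1. With an overall charge of −3 the iron centre must be in the +3 oxidation state. Iron is a group-8 element; Fe(III) is therefore d⁵. Isothiocyanate is a weak-field ligand for a first-row metal, so the complex is high-spin. The d⁵ configuration leaves the e_g set evenly filled (or empty) — no strong Jahn–Teller driving force.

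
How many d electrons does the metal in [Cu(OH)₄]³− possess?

Ligand charges: each hydroxide is −1. With an overall charge of −3 the copper centre must be in the +1 oxidation state.
Copper is a group-11 element; Cu(I) is therefore d¹⁰.

d10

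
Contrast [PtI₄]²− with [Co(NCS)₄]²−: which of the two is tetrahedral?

[Co(NCS)₄]²−

For [PtI₄]²−: Ligand charges: each iodide is −1. With an overall charge of −2 the platinum centre must be in the +2 oxidation state. Pt sits in group 10, so the d-electron count is 10 − 2 = 8. A 5d d⁸ ion has a large crystal-field splitting; square planar leaves the high-energy d_{x²−y²} orbital empty and maximises CFSE. → square planar.
For [Co(NCS)₄]²−: Ligand charges: each isothiocyanate is −1. With an overall charge of −2 the cobalt centre must be in the +2 oxidation state. Cobalt is a group-9 element; Co(II) is therefore d⁷. For a high-spin 3d d⁷ ion with weak-field ligands the small Δₜ gives little square-planar CFSE advantage, so four ligands adopt the sterically favoured tetrahedral geometry. → tetrahedral.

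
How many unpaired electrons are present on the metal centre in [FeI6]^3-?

5 unpaired electrons

Summing ligand charges against the −3 overall charge gives an oxidation state of +3 for iron.
Iron is a group-8 element; Fe(III) is therefore d⁵.
The spin state decides the count: Iodide is a weak-field ligand for a first-row metal, so the complex is high-spin.
An octahedral high-spin d⁵ ion is t₂g³e_g², giving 5 unpaired electrons.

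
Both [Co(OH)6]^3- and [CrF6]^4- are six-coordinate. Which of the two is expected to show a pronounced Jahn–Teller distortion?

[Co(OH)6]^3-: Summing ligand charges against the −3 overall charge gives an oxidation state of +3 for cobalt. Co sits in group 9, so the d-electron count is 9 − 3 = 6. Co(III) has an exceptionally large octahedral splitting and is low-spin with essentially every ligand except fluoride. The d⁶ configuration leaves the e_g set evenly filled (or empty) — no strong Jahn–Teller driving force.
[CrF6]^4-: Each fluoride is −1; balancing the −4 overall charge requires Cr(II). Group 6 minus oxidation state 2 gives a d⁴ configuration. Fluoride is a weak-field ligand for a first-row metal, so the complex is high-spin. The t₂g³e_g¹ (high-spin) configuration has an unevenly filled e_g set; the Jahn–Teller theorem predicts a tetragonal distortion (typically axial elongation) to lift the degeneracy.

[CrF6]^4-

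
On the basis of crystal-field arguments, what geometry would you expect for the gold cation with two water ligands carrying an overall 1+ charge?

Ligand charges: water is neutral. With an overall charge of +1 the gold centre must be in the +1 oxidation state.
Gold is a group-11 element; Au(I) is therefore d¹⁰.
With 2 monodentate ligands the coordination number is 2.
A d¹⁰ ion with only two ligands adopts a linear arrangement (sp hybridisation; no CFSE preference).

linear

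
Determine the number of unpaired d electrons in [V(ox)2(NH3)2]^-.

Ligand charges: each oxalate is −2; ammonia is neutral. With an overall charge of −1 the vanadium centre must be in the +3 oxidation state.
Group 5 minus oxidation state 3 gives a d² configuration.
Counting donor atoms: 2×oxalate (bidentate) → 4 donors; 2×ammonia (monodentate) → 2 donors. Coordination number = 6.
In an octahedral field the d² configuration is t₂g²e_g⁰ (only one arrangement possible), giving 2 unpaired electrons.

2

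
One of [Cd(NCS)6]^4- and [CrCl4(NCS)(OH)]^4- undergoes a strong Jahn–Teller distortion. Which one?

[Cd(NCS)6]^4-: Ligand charges: each isothiocyanate is −1. With an overall charge of −4 the cadmium centre must be in the +2 oxidation state. Group 12 minus oxidation state 2 gives a d¹⁰ configuration. The d¹⁰ configuration leaves the e_g set evenly filled (or empty) — no strong Jahn–Teller driving force.
[CrCl4(NCS)(OH)]^4-: Each chloride is −1; each isothiocyanate is −1; each hydroxide is −1; balancing the −4 overall charge requires Cr(II). Cr sits in group 6, so the d-electron count is 6 − 2 = 4. Chloride, hydroxide, and isothiocyanate are weak-field ligands for a first-row metal, so the complex is high-spin. The t₂g³e_g¹ (high-spin) configuration has an unevenly filled e_g set; the Jahn–Teller theorem predicts a tetragonal distortion (typically axial elongation) to lift the degeneracy.

[CrCl4(NCS)(OH)]^4-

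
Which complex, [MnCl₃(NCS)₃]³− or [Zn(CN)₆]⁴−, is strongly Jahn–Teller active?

[MnCl₃(NCS)₃]³−: Summing ligand charges against the −3 overall charge gives an oxidation state of +3 for manganese. Manganese is a group-7 element; Mn(III) is therefore d⁴. Chloride and isothiocyanate are weak-field ligands for a first-row metal, so the complex is high-spin. The t₂g³e_g¹ (high-spin) configuration has an unevenly filled e_g set; the Jahn–Teller theorem predicts a tetragonal distortion (typically axial elongation) to lift the degeneracy.
[Zn(CN)₆]⁴−: Summing ligand charges against the −4 overall charge gives an oxidation state of +2 for zinc. Zn sits in group 12, so the d-electron count is 12 − 2 = 10. The d¹⁰ configuration leaves the e_g set evenly filled (or empty) — no strong Jahn–Teller driving force.

[MnCl₃(NCS)₃]³−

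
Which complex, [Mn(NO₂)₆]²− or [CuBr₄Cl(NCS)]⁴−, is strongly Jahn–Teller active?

[Mn(NO₂)₆]²−: Ligand charges: each nitro (N-bound nitrite) is −1. With an overall charge of −2 the manganese centre must be in the +4 oxidation state. Manganese is a group-7 element; Mn(IV) is therefore d³. The d³ configuration leaves the e_g set evenly filled (or empty) — no strong Jahn–Teller driving force.
[CuBr₄Cl(NCS)]⁴−: Each bromide is −1; each chloride is −1; each isothiocyanate is −1; balancing the −4 overall charge requires Cu(II). Group 11 minus oxidation state 2 gives a d⁹ configuration. The t₂g⁶e_g³ configuration has an unevenly filled e_g set; the Jahn–Teller theorem predicts a tetragonal distortion (typically axial elongation) to lift the degeneracy.

[CuBr₄Cl(NCS)]⁴−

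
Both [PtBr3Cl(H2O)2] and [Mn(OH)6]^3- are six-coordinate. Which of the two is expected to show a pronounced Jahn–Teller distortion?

[Mn(OH)6]^3-

[PtBr3Cl(H2O)2]: Each bromide is −1; each chloride is −1; water is neutral; balancing the 0 overall charge requires Pt(IV). Pt sits in group 10, so the d-electron count is 10 − 4 = 6. A 5d ion has a large Δₒ and is invariably low-spin. The d⁶ configuration leaves the e_g set evenly filled (or empty) — no strong Jahn–Teller driving force.
[Mn(OH)6]^3-: Summing ligand charges against the −3 overall charge gives an oxidation state of +3 for manganese. Mn sits in group 7, so the d-electron count is 7 − 3 = 4. Hydroxide is a weak-field ligand for a first-row metal, so the complex is high-spin. The t₂g³e_g¹ (high-spin) configuration has an unevenly filled e_g set; the Jahn–Teller theorem predicts a tetragonal distortion (typically axial elongation) to lift the degeneracy.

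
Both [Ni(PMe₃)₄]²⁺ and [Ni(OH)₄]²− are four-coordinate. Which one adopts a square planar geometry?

[Ni(PMe₃)₄]²⁺

For [Ni(PMe₃)₄]²⁺: Summing ligand charges against the +2 overall charge gives an oxidation state of +2 for nickel. Nickel is a group-10 element; Ni(II) is therefore d⁸. Trimethylphosphine is a strong-field ligand (high in the spectrochemical series). A 3d d⁸ ion with strong-field ligands gains enough CFSE to favour square planar over tetrahedral. → square planar.
For [Ni(OH)₄]²−: Each hydroxide is −1; balancing the −2 overall charge requires Ni(II). Ni sits in group 10, so the d-electron count is 10 − 2 = 8. Hydroxide is a weak-field ligand. With weak-field ligands the CFSE gain from square planar is small, so a 3d d⁸ ion takes the sterically preferred tetrahedral geometry. → tetrahedral.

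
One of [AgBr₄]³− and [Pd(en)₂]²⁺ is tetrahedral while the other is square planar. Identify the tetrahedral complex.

[AgBr₄]³−

For [AgBr₄]³−: Each bromide is −1; balancing the −3 overall charge requires Ag(I). Ag sits in group 11, so the d-electron count is 11 − 1 = 10. A d¹⁰ ion has no crystal-field stabilisation preference between square planar and tetrahedral, so four ligands adopt the sterically favoured tetrahedral geometry. → tetrahedral.
For [Pd(en)₂]²⁺: Ligand charges: ethylenediamine is neutral. With an overall charge of +2 the palladium centre must be in the +2 oxidation state. Group 10 minus oxidation state 2 gives a d⁸ configuration. A 4d d⁸ ion has a large crystal-field splitting; square planar leaves the high-energy d_{x²−y²} orbital empty and maximises CFSE. → square planar.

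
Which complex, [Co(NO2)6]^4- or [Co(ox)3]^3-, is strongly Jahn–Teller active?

[Co(NO2)6]^4-

[Co(NO2)6]^4-: Summing ligand charges against the −4 overall charge gives an oxidation state of +2 for cobalt. Co sits in group 9, so the d-electron count is 9 − 2 = 7. Nitro (N-bound nitrite) is a strong-field ligand (high in the spectrochemical series) for a first-row metal, so the complex is low-spin. The t₂g⁶e_g¹ (low-spin) configuration has an unevenly filled e_g set; the Jahn–Teller theorem predicts a tetragonal distortion (typically axial elongation) to lift the degeneracy.
[Co(ox)3]^3-: Each oxalate is −2; balancing the −3 overall charge requires Co(III). Co sits in group 9, so the d-electron count is 9 − 3 = 6. Co(III) has an exceptionally large octahedral splitting and is low-spin with essentially every ligand except fluoride. The d⁶ configuration leaves the e_g set evenly filled (or empty) — no strong Jahn–Teller driving force.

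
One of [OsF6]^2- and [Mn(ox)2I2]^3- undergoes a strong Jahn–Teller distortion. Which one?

[Mn(ox)2I2]^3-

[OsF6]^2-: Ligand charges: each fluoride is −1. With an overall charge of −2 the osmium centre must be in the +4 oxidation state. Osmium is a group-8 element; Os(IV) is therefore d⁴. A 5d ion has a large Δₒ and is invariably low-spin. The d⁴ configuration leaves the e_g set evenly filled (or empty) — no strong Jahn–Teller driving force.
[Mn(ox)2I2]^3-: Ligand charges: each oxalate is −2; each iodide is −1. With an overall charge of −3 the manganese centre must be in the +3 oxidation state. Mn sits in group 7, so the d-electron count is 7 − 3 = 4. Iodide and oxalate are weak-field ligands for a first-row metal, so the complex is high-spin. The t₂g³e_g¹ (high-spin) configuration has an unevenly filled e_g set; the Jahn–Teller theorem predicts a tetragonal distortion (typically axial elongation) to lift the degeneracy.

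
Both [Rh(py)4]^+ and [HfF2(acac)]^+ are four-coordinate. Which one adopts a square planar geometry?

[Rh(py)4]^+

For [Rh(py)4]^+: Summing ligand charges against the +1 overall charge gives an oxidation state of +1 for rhodium. Rh sits in group 9, so the d-electron count is 9 − 1 = 8. A 4d d⁸ ion has a large crystal-field splitting; square planar leaves the high-energy d_{x²−y²} orbital empty and maximises CFSE. → square planar.
For [HfF2(acac)]^+: Summing ligand charges against the +1 overall charge gives an oxidation state of +4 for hafnium. Hf sits in group 4, so the d-electron count is 4 − 4 = 0. A d⁰ ion has no crystal-field stabilisation preference between square planar and tetrahedral, so four ligands adopt the sterically favoured tetrahedral geometry. → tetrahedral.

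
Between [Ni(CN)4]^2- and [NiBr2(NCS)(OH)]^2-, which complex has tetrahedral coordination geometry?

[NiBr2(NCS)(OH)]^2-

For [Ni(CN)4]^2-: Summing ligand charges against the −2 overall charge gives an oxidation state of +2 for nickel. Group 10 minus oxidation state 2 gives a d⁸ configuration. Cyanide is a strong-field ligand (high in the spectrochemical series). A 3d d⁸ ion with strong-field ligands gains enough CFSE to favour square planar over tetrahedral. → square planar.
For [NiBr2(NCS)(OH)]^2-: Summing ligand charges against the −2 overall charge gives an oxidation state of +2 for nickel. Ni sits in group 10, so the d-electron count is 10 − 2 = 8. Bromide, hydroxide, and isothiocyanate are weak-field ligands. With weak-field ligands the CFSE gain from square planar is small, so a 3d d⁸ ion takes the sterically preferred tetrahedral geometry. → tetrahedral.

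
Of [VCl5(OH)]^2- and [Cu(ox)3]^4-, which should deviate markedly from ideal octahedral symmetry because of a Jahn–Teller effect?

[VCl5(OH)]^2-: Summing ligand charges against the −2 overall charge gives an oxidation state of +4 for vanadium. Group 5 minus oxidation state 4 gives a d¹ configuration. The d¹ configuration leaves the e_g set evenly filled (or empty) — no strong Jahn–Teller driving force.
[Cu(ox)3]^4-: Ligand charges: each oxalate is −2. With an overall charge of −4 the copper centre must be in the +2 oxidation state. Copper is a group-11 element; Cu(II) is therefore d⁹. The t₂g⁶e_g³ configuration has an unevenly filled e_g set; the Jahn–Teller theorem predicts a tetragonal distortion (typically axial elongation) to lift the degeneracy.

[Cu(ox)3]^4-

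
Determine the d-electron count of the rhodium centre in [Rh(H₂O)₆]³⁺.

d6

Summing ligand charges against the +3 overall charge gives an oxidation state of +3 for rhodium.
Rhodium is a group-9 element; Rh(III) is therefore d⁶.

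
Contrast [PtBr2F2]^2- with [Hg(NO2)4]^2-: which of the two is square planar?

For [PtBr2F2]^2-: Summing ligand charges against the −2 overall charge gives an oxidation state of +2 for platinum. Pt sits in group 10, so the d-electron count is 10 − 2 = 8. A 5d d⁸ ion has a large crystal-field splitting; square planar leaves the high-energy d_{x²−y²} orbital empty and maximises CFSE. → square planar.
For [Hg(NO2)4]^2-: Summing ligand charges against the −2 overall charge gives an oxidation state of +2 for mercury. Hg sits in group 12, so the d-electron count is 12 − 2 = 10. A d¹⁰ ion has no crystal-field stabilisation preference between square planar and tetrahedral, so four ligands adopt the sterically favoured tetrahedral geometry. → tetrahedral.

[PtBr2F2]^2-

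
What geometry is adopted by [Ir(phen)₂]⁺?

square planar

Summing ligand charges against the +1 overall charge gives an oxidation state of +1 for iridium.
Iridium is a group-9 element; Ir(I) is therefore d⁸.
Counting donor atoms: 2×1,10-phenanthroline (bidentate) → 4 donors. Coordination number = 4.
A 5d d⁸ ion has a large crystal-field splitting; square planar leaves the high-energy d_{x²−y²} orbital empty and maximises CFSE.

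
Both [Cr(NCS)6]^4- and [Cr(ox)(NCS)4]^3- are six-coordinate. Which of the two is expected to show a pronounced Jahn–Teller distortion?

[Cr(NCS)6]^4-: Each isothiocyanate is −1; balancing the −4 overall charge requires Cr(II). Cr sits in group 6, so the d-electron count is 6 − 2 = 4. Isothiocyanate is a weak-field ligand for a first-row metal, so the complex is high-spin. The t₂g³e_g¹ (high-spin) configuration has an unevenly filled e_g set; the Jahn–Teller theorem predicts a tetragonal distortion (typically axial elongation) to lift the degeneracy.
[Cr(ox)(NCS)4]^3-: Each oxalate is −2; each isothiocyanate is −1; balancing the −3 overall charge requires Cr(III). Chromium is a group-6 element; Cr(III) is therefore d³. The d³ configuration leaves the e_g set evenly filled (or empty) — no strong Jahn–Teller driving force.

[Cr(NCS)6]^4-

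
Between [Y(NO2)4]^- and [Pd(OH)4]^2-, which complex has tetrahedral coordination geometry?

[Y(NO2)4]^-

For [Y(NO2)4]^-: Summing ligand charges against the −1 overall charge gives an oxidation state of +3 for yttrium. Y sits in group 3, so the d-electron count is 3 − 3 = 0. A d⁰ ion has no crystal-field stabilisation preference between square planar and tetrahedral, so four ligands adopt the sterically favoured tetrahedral geometry. → tetrahedral.
For [Pd(OH)4]^2-: Summing ligand charges against the −2 overall charge gives an oxidation state of +2 for palladium. Pd sits in group 10, so the d-electron count is 10 − 2 = 8. A 4d d⁸ ion has a large crystal-field splitting; square planar leaves the high-energy d_{x²−y²} orbital empty and maximises CFSE. → square planar.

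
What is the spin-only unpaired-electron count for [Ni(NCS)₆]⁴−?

Each isothiocyanate is −1; balancing the −4 overall charge requires Ni(II).
Group 10 minus oxidation state 2 gives a d⁸ configuration.
In an octahedral field the d⁸ configuration is t₂g⁶e_g² (only one arrangement possible), giving 2 unpaired electrons.

2 unpaired electrons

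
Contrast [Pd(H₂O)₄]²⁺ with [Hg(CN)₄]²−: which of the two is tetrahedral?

[Hg(CN)₄]²−

For [Pd(H₂O)₄]²⁺: Summing ligand charges against the +2 overall charge gives an oxidation state of +2 for palladium. Pd sits in group 10, so the d-electron count is 10 − 2 = 8. A 4d d⁸ ion has a large crystal-field splitting; square planar leaves the high-energy d_{x²−y²} orbital empty and maximises CFSE. → square planar.
For [Hg(CN)₄]²−: Each cyanide is −1; balancing the −2 overall charge requires Hg(II). Hg sits in group 12, so the d-electron count is 12 − 2 = 10. A d¹⁰ ion has no crystal-field stabilisation preference between square planar and tetrahedral, so four ligands adopt the sterically favoured tetrahedral geometry. → tetrahedral.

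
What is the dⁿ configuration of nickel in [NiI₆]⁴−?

Each iodide is −1; balancing the −4 overall charge requires Ni(II).
Group 10 minus oxidation state 2 gives a d⁸ configuration.

d⁸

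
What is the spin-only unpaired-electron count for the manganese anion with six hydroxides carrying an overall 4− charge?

Summing ligand charges against the −4 overall charge gives an oxidation state of +2 for manganese.
Group 7 minus oxidation state 2 gives a d⁵ configuration.
The spin state decides the count: Hydroxide is a weak-field ligand for a first-row metal, so the complex is high-spin.
An octahedral high-spin d⁵ ion is t₂g³e_g², giving 5 unpaired electrons.

5 unpaired electrons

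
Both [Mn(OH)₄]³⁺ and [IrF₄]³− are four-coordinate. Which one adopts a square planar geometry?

[IrF₄]³−

For [Mn(OH)₄]³⁺: Ligand charges: each hydroxide is −1. With an overall charge of +3 the manganese centre must be in the +7 oxidation state. Manganese is a group-7 element; Mn(VII) is therefore d⁰. A d⁰ ion has no crystal-field stabilisation preference between square planar and tetrahedral, so four ligands adopt the sterically favoured tetrahedral geometry. → tetrahedral.
For [IrF₄]³−: Ligand charges: each fluoride is −1. With an overall charge of −3 the iridium centre must be in the +1 oxidation state. Ir sits in group 9, so the d-electron count is 9 − 1 = 8. A 5d d⁸ ion has a large crystal-field splitting; square planar leaves the high-energy d_{x²−y²} orbital empty and maximises CFSE. → square planar.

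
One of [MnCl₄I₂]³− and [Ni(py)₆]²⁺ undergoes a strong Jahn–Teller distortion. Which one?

[MnCl₄I₂]³−: Ligand charges: each chloride is −1; each iodide is −1. With an overall charge of −3 the manganese centre must be in the +3 oxidation state. Manganese is a group-7 element; Mn(III) is therefore d⁴. Chloride and iodide are weak-field ligands for a first-row metal, so the complex is high-spin. The t₂g³e_g¹ (high-spin) configuration has an unevenly filled e_g set; the Jahn–Teller theorem predicts a tetragonal distortion (typically axial elongation) to lift the degeneracy.
[Ni(py)₆]²⁺: Ligand charges: pyridine is neutral. With an overall charge of +2 the nickel centre must be in the +2 oxidation state. Nickel is a group-10 element; Ni(II) is therefore d⁸. The d⁸ configuration leaves the e_g set evenly filled (or empty) — no strong Jahn–Teller driving force.

[MnCl₄I₂]³−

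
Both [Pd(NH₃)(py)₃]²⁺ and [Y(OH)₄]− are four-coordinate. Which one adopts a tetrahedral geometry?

For [Pd(NH₃)(py)₃]²⁺: Ligand charges: ammonia is neutral; pyridine is neutral. With an overall charge of +2 the palladium centre must be in the +2 oxidation state. Pd sits in group 10, so the d-electron count is 10 − 2 = 8. A 4d d⁸ ion has a large crystal-field splitting; square planar leaves the high-energy d_{x²−y²} orbital empty and maximises CFSE. → square planar.
For [Y(OH)₄]−: Ligand charges: each hydroxide is −1. With an overall charge of −1 the yttrium centre must be in the +3 oxidation state. Y sits in group 3, so the d-electron count is 3 − 3 = 0. A d⁰ ion has no crystal-field stabilisation preference between square planar and tetrahedral, so four ligands adopt the sterically favoured tetrahedral geometry. → tetrahedral.

[Y(OH)₄]−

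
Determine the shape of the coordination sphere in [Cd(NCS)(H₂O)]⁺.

linear

Each isothiocyanate is −1; water is neutral; balancing the +1 overall charge requires Cd(II).
Group 12 minus oxidation state 2 gives a d¹⁰ configuration.
Coordination number: 2.
A d¹⁰ ion with only two ligands adopts a linear arrangement (sp hybridisation; no CFSE preference).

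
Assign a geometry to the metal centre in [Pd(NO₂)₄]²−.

square planar

Summing ligand charges against the −2 overall charge gives an oxidation state of +2 for palladium.
Palladium is a group-10 element; Pd(II) is therefore d⁸.
With 4 monodentate ligands the coordination number is 4.
A 4d d⁸ ion has a large crystal-field splitting; square planar leaves the high-energy d_{x²−y²} orbital empty and maximises CFSE.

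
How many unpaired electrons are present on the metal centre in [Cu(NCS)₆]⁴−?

1

Summing ligand charges against the −4 overall charge gives an oxidation state of +2 for copper.
Copper is a group-11 element; Cu(II) is therefore d⁹.
In an octahedral field the d⁹ configuration is t₂g⁶e_g³ (only one arrangement possible), giving 1 unpaired electron.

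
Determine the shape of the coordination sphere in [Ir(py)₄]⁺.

Pyridine is neutral; balancing the +1 overall charge requires Ir(I).
Iridium is a group-9 element; Ir(I) is therefore d⁸.
With 4 monodentate ligands the coordination number is 4.
A 5d d⁸ ion has a large crystal-field splitting; square planar leaves the high-energy d_{x²−y²} orbital empty and maximises CFSE.

square planar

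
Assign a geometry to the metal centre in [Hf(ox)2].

tetrahedral

Each oxalate is −2; balancing the 0 overall charge requires Hf(IV).
Hafnium is a group-4 element; Hf(IV) is therefore d⁰.
Counting donor atoms: 2×oxalate (bidentate) → 4 donors. Coordination number = 4.
A d⁰ ion has no crystal-field stabilisation preference between square planar and tetrahedral, so four ligands adopt the sterically favoured tetrahedral geometry.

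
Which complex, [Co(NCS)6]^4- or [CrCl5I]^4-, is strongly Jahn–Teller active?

[CrCl5I]^4-

[Co(NCS)6]^4-: Each isothiocyanate is −1; balancing the −4 overall charge requires Co(II). Group 9 minus oxidation state 2 gives a d⁷ configuration. Isothiocyanate is a weak-field ligand for a first-row metal, so the complex is high-spin. The d⁷ configuration leaves the e_g set evenly filled (or empty) — no strong Jahn–Teller driving force.
[CrCl5I]^4-: Each chloride is −1; each iodide is −1; balancing the −4 overall charge requires Cr(II). Chromium is a group-6 element; Cr(II) is therefore d⁴. Chloride and iodide are weak-field ligands for a first-row metal, so the complex is high-spin. The t₂g³e_g¹ (high-spin) configuration has an unevenly filled e_g set; the Jahn–Teller theorem predicts a tetragonal distortion (typically axial elongation) to lift the degeneracy.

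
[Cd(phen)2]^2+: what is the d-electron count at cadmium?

1,10-phenanthroline is neutral; balancing the +2 overall charge requires Cd(II).
Group 12 minus oxidation state 2 gives a d¹⁰ configuration.

d10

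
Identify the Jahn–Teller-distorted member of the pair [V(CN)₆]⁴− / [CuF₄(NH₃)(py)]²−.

[CuF₄(NH₃)(py)]²−

[V(CN)₆]⁴−: Each cyanide is −1; balancing the −4 overall charge requires V(II). Group 5 minus oxidation state 2 gives a d³ configuration. The d³ configuration leaves the e_g set evenly filled (or empty) — no strong Jahn–Teller driving force.
[CuF₄(NH₃)(py)]²−: Summing ligand charges against the −2 overall charge gives an oxidation state of +2 for copper. Cu sits in group 11, so the d-electron count is 11 − 2 = 9. The t₂g⁶e_g³ configuration has an unevenly filled e_g set; the Jahn–Teller theorem predicts a tetragonal distortion (typically axial elongation) to lift the degeneracy.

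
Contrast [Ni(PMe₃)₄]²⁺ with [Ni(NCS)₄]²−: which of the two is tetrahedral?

For [Ni(PMe₃)₄]²⁺: Summing ligand charges against the +2 overall charge gives an oxidation state of +2 for nickel. Group 10 minus oxidation state 2 gives a d⁸ configuration. Trimethylphosphine is a strong-field ligand (high in the spectrochemical series). A 3d d⁸ ion with strong-field ligands gains enough CFSE to favour square planar over tetrahedral. → square planar.
For [Ni(NCS)₄]²−: Each isothiocyanate is −1; balancing the −2 overall charge requires Ni(II). Ni sits in group 10, so the d-electron count is 10 − 2 = 8. Isothiocyanate is a weak-field ligand. With weak-field ligands the CFSE gain from square planar is small, so a 3d d⁸ ion takes the sterically preferred tetrahedral geometry. → tetrahedral.

[Ni(NCS)₄]²−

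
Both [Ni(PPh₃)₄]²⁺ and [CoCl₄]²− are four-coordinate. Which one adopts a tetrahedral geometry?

For [Ni(PPh₃)₄]²⁺: Triphenylphosphine is neutral; balancing the +2 overall charge requires Ni(II). Group 10 minus oxidation state 2 gives a d⁸ configuration. Triphenylphosphine is a strong-field ligand (high in the spectrochemical series). A 3d d⁸ ion with strong-field ligands gains enough CFSE to favour square planar over tetrahedral. → square planar.
For [CoCl₄]²−: Each chloride is −1; balancing the −2 overall charge requires Co(II). Group 9 minus oxidation state 2 gives a d⁷ configuration. For a high-spin 3d d⁷ ion with weak-field ligands the small Δₜ gives little square-planar CFSE advantage, so four ligands adopt the sterically favoured tetrahedral geometry. → tetrahedral.

[CoCl₄]²−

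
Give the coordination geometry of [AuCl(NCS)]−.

linear

Each chloride is −1; each isothiocyanate is −1; balancing the −1 overall charge requires Au(I).
Group 11 minus oxidation state 1 gives a d¹⁰ configuration.
With 2 monodentate ligands the coordination number is 2.
A d¹⁰ ion with only two ligands adopts a linear arrangement (sp hybridisation; no CFSE preference).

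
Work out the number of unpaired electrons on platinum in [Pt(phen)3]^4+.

0 unpaired electrons

Ligand charges: 1,10-phenanthroline is neutral. With an overall charge of +4 the platinum centre must be in the +4 oxidation state.
Platinum is a group-10 element; Pt(IV) is therefore d⁶.
Counting donor atoms: 3×1,10-phenanthroline (bidentate) → 6 donors. Coordination number = 6.
The spin state decides the count: a 5d ion has a large Δₒ and is invariably low-spin.
An octahedral low-spin d⁶ ion is t₂g⁶e_g⁰, giving 0 unpaired electrons.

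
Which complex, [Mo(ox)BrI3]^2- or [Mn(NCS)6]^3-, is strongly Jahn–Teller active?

[Mo(ox)BrI3]^2-: Summing ligand charges against the −2 overall charge gives an oxidation state of +4 for molybdenum. Group 6 minus oxidation state 4 gives a d² configuration. The d² configuration leaves the e_g set evenly filled (or empty) — no strong Jahn–Teller driving force.
[Mn(NCS)6]^3-: Each isothiocyanate is −1; balancing the −3 overall charge requires Mn(III). Manganese is a group-7 element; Mn(III) is therefore d⁴. Isothiocyanate is a weak-field ligand for a first-row metal, so the complex is high-spin. The t₂g³e_g¹ (high-spin) configuration has an unevenly filled e_g set; the Jahn–Teller theorem predicts a tetragonal distortion (typically axial elongation) to lift the degeneracy.

[Mn(NCS)6]^3-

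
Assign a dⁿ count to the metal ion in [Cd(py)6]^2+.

d10

Pyridine is neutral; balancing the +2 overall charge requires Cd(II).
Group 12 minus oxidation state 2 gives a d¹⁰ configuration.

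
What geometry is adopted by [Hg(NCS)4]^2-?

Each isothiocyanate is −1; balancing the −2 overall charge requires Hg(II).
Mercury is a group-12 element; Hg(II) is therefore d¹⁰.
Coordination number: 4.
A d¹⁰ ion has no crystal-field stabilisation preference between square planar and tetrahedral, so four ligands adopt the sterically favoured tetrahedral geometry.

tetrahedral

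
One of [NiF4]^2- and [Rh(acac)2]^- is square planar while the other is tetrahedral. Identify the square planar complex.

For [NiF4]^2-: Summing ligand charges against the −2 overall charge gives an oxidation state of +2 for nickel. Nickel is a group-10 element; Ni(II) is therefore d⁸. Fluoride is a weak-field ligand. With weak-field ligands the CFSE gain from square planar is small, so a 3d d⁸ ion takes the sterically preferred tetrahedral geometry. → tetrahedral.
For [Rh(acac)2]^-: Ligand charges: each acetylacetonate is −1. With an overall charge of −1 the rhodium centre must be in the +1 oxidation state. Group 9 minus oxidation state 1 gives a d⁸ configuration. A 4d d⁸ ion has a large crystal-field splitting; square planar leaves the high-energy d_{x²−y²} orbital empty and maximises CFSE. → square planar.

[Rh(acac)2]^-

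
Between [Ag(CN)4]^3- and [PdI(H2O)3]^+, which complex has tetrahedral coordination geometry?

For [Ag(CN)4]^3-: Ligand charges: each cyanide is −1. With an overall charge of −3 the silver centre must be in the +1 oxidation state. Ag sits in group 11, so the d-electron count is 11 − 1 = 10. A d¹⁰ ion has no crystal-field stabilisation preference between square planar and tetrahedral, so four ligands adopt the sterically favoured tetrahedral geometry. → tetrahedral.
For [PdI(H2O)3]^+: Summing ligand charges against the +1 overall charge gives an oxidation state of +2 for palladium. Palladium is a group-10 element; Pd(II) is therefore d⁸. A 4d d⁸ ion has a large crystal-field splitting; square planar leaves the high-energy d_{x²−y²} orbital empty and maximises CFSE. → square planar.

[Ag(CN)4]^3-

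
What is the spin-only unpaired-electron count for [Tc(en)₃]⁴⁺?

Ligand charges: ethylenediamine is neutral. With an overall charge of +4 the technetium centre must be in the +4 oxidation state.
Tc sits in group 7, so the d-electron count is 7 − 4 = 3.
Counting donor atoms: 3×ethylenediamine (bidentate) → 6 donors. Coordination number = 6.
In an octahedral field the d³ configuration is t₂g³e_g⁰ (only one arrangement possible), giving 3 unpaired electrons.

3 unpaired electrons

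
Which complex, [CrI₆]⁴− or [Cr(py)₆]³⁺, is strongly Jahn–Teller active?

[CrI₆]⁴−

[CrI₆]⁴−: Summing ligand charges against the −4 overall charge gives an oxidation state of +2 for chromium. Group 6 minus oxidation state 2 gives a d⁴ configuration. Iodide is a weak-field ligand for a first-row metal, so the complex is high-spin. The t₂g³e_g¹ (high-spin) configuration has an unevenly filled e_g set; the Jahn–Teller theorem predicts a tetragonal distortion (typically axial elongation) to lift the degeneracy.
[Cr(py)₆]³⁺: Pyridine is neutral; balancing the +3 overall charge requires Cr(III). Group 6 minus oxidation state 3 gives a d³ configuration. The d³ configuration leaves the e_g set evenly filled (or empty) — no strong Jahn–Teller driving force.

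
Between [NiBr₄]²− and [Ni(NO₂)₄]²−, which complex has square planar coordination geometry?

[Ni(NO₂)₄]²−

For [NiBr₄]²−: Each bromide is −1; balancing the −2 overall charge requires Ni(II). Group 10 minus oxidation state 2 gives a d⁸ configuration. Bromide is a weak-field ligand. With weak-field ligands the CFSE gain from square planar is small, so a 3d d⁸ ion takes the sterically preferred tetrahedral geometry. → tetrahedral.
For [Ni(NO₂)₄]²−: Each nitro (N-bound nitrite) is −1; balancing the −2 overall charge requires Ni(II). Ni sits in group 10, so the d-electron count is 10 − 2 = 8. Nitro (N-bound nitrite) is a strong-field ligand (high in the spectrochemical series). A 3d d⁸ ion with strong-field ligands gains enough CFSE to favour square planar over tetrahedral. → square planar.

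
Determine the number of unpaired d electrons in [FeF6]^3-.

Summing ligand charges against the −3 overall charge gives an oxidation state of +3 for iron.
Iron is a group-8 element; Fe(III) is therefore d⁵.
The spin state decides the count: Fluoride is a weak-field ligand for a first-row metal, so the complex is high-spin.
An octahedral high-spin d⁵ ion is t₂g³e_g², giving 5 unpaired electrons.

5 unpaired electrons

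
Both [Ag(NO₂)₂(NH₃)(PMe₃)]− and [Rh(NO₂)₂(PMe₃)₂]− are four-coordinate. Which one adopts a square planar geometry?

[Rh(NO₂)₂(PMe₃)₂]−

For [Ag(NO₂)₂(NH₃)(PMe₃)]−: Each nitro (N-bound nitrite) is −1; ammonia is neutral; trimethylphosphine is neutral; balancing the −1 overall charge requires Ag(I). Group 11 minus oxidation state 1 gives a d¹⁰ configuration. A d¹⁰ ion has no crystal-field stabilisation preference between square planar and tetrahedral, so four ligands adopt the sterically favoured tetrahedral geometry. → tetrahedral.
For [Rh(NO₂)₂(PMe₃)₂]−: Summing ligand charges against the −1 overall charge gives an oxidation state of +1 for rhodium. Rh sits in group 9, so the d-electron count is 9 − 1 = 8. A 4d d⁸ ion has a large crystal-field splitting; square planar leaves the high-energy d_{x²−y²} orbital empty and maximises CFSE. → square planar.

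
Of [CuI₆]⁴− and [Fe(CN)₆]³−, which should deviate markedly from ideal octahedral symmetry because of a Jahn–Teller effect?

[CuI₆]⁴−

[CuI₆]⁴−: Each iodide is −1; balancing the −4 overall charge requires Cu(II). Group 11 minus oxidation state 2 gives a d⁹ configuration. The t₂g⁶e_g³ configuration has an unevenly filled e_g set; the Jahn–Teller theorem predicts a tetragonal distortion (typically axial elongation) to lift the degeneracy.
[Fe(CN)₆]³−: Ligand charges: each cyanide is −1. With an overall charge of −3 the iron centre must be in the +3 oxidation state. Fe sits in group 8, so the d-electron count is 8 − 3 = 5. Cyanide is a strong-field ligand (high in the spectrochemical series) for a first-row metal, so the complex is low-spin. The d⁵ configuration leaves the e_g set evenly filled (or empty) — no strong Jahn–Teller driving force.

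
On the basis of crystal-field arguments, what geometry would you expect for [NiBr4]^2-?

Summing ligand charges against the −2 overall charge gives an oxidation state of +2 for nickel.
Group 10 minus oxidation state 2 gives a d⁸ configuration.
Coordination number: 4.
Bromide is a weak-field ligand.
With weak-field ligands the CFSE gain from square planar is small, so a 3d d⁸ ion takes the sterically preferred tetrahedral geometry.

tetrahedral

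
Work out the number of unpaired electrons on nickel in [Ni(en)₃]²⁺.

2 unpaired electrons

Summing ligand charges against the +2 overall charge gives an oxidation state of +2 for nickel.
Group 10 minus oxidation state 2 gives a d⁸ configuration.
Counting donor atoms: 3×ethylenediamine (bidentate) → 6 donors. Coordination number = 6.
In an octahedral field the d⁸ configuration is t₂g⁶e_g² (only one arrangement possible), giving 2 unpaired electrons.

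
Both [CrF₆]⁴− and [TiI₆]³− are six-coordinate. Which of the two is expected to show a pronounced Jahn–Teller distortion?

[CrF₆]⁴−

[CrF₆]⁴−: Summing ligand charges against the −4 overall charge gives an oxidation state of +2 for chromium. Chromium is a group-6 element; Cr(II) is therefore d⁴. Fluoride is a weak-field ligand for a first-row metal, so the complex is high-spin. The t₂g³e_g¹ (high-spin) configuration has an unevenly filled e_g set; the Jahn–Teller theorem predicts a tetragonal distortion (typically axial elongation) to lift the degeneracy.
[TiI₆]³−: Ligand charges: each iodide is −1. With an overall charge of −3 the titanium centre must be in the +3 oxidation state. Titanium is a group-4 element; Ti(III) is therefore d¹. The d¹ configuration leaves the e_g set evenly filled (or empty) — no strong Jahn–Teller driving force.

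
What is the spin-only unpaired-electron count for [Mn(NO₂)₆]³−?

2

Each nitro (N-bound nitrite) is −1; balancing the −3 overall charge requires Mn(III).
Manganese is a group-7 element; Mn(III) is therefore d⁴.
The spin state decides the count: Nitro (N-bound nitrite) is a strong-field ligand (high in the spectrochemical series) for a first-row metal, so the complex is low-spin.
An octahedral low-spin d⁴ ion is t₂g⁴e_g⁰, giving 2 unpaired electrons.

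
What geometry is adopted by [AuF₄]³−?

tetrahedral

Each fluoride is −1; balancing the −3 overall charge requires Au(I).
Au sits in group 11, so the d-electron count is 11 − 1 = 10.
Coordination number: 4.
A d¹⁰ ion has no crystal-field stabilisation preference between square planar and tetrahedral, so four ligands adopt the sterically favoured tetrahedral geometry.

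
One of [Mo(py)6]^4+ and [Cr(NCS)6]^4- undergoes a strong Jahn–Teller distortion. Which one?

[Mo(py)6]^4+: Pyridine is neutral; balancing the +4 overall charge requires Mo(IV). Mo sits in group 6, so the d-electron count is 6 − 4 = 2. The d² configuration leaves the e_g set evenly filled (or empty) — no strong Jahn–Teller driving force.
[Cr(NCS)6]^4-: Summing ligand charges against the −4 overall charge gives an oxidation state of +2 for chromium. Group 6 minus oxidation state 2 gives a d⁴ configuration. Isothiocyanate is a weak-field ligand for a first-row metal, so the complex is high-spin. The t₂g³e_g¹ (high-spin) configuration has an unevenly filled e_g set; the Jahn–Teller theorem predicts a tetragonal distortion (typically axial elongation) to lift the degeneracy.

[Cr(NCS)6]^4-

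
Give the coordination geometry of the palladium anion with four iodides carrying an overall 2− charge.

square planar

Ligand charges: each iodide is −1. With an overall charge of −2 the palladium centre must be in the +2 oxidation state.
Group 10 minus oxidation state 2 gives a d⁸ configuration.
With 4 monodentate ligands the coordination number is 4.
A 4d d⁸ ion has a large crystal-field splitting; square planar leaves the high-energy d_{x²−y²} orbital empty and maximises CFSE.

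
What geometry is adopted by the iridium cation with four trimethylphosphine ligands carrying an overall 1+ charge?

square planar

Summing ligand charges against the +1 overall charge gives an oxidation state of +1 for iridium.
Group 9 minus oxidation state 1 gives a d⁸ configuration.
Coordination number: 4.
A 5d d⁸ ion has a large crystal-field splitting; square planar leaves the high-energy d_{x²−y²} orbital empty and maximises CFSE.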